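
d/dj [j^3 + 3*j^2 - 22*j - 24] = 3*j^2 + 6*j - 22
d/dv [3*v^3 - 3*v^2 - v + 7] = 9*v^2 - 6*v - 1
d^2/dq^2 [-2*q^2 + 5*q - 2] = -4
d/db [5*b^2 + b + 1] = 10*b + 1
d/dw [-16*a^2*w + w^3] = -16*a^2 + 3*w^2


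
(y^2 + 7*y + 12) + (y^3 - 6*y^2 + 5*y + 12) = y^3 - 5*y^2 + 12*y + 24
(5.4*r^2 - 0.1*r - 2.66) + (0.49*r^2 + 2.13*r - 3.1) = 5.89*r^2 + 2.03*r - 5.76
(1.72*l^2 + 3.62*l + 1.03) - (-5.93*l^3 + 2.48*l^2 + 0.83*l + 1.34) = 5.93*l^3 - 0.76*l^2 + 2.79*l - 0.31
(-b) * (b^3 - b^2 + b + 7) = -b^4 + b^3 - b^2 - 7*b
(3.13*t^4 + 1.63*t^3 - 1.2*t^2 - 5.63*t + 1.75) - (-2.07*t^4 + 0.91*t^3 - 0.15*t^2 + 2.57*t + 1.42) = 5.2*t^4 + 0.72*t^3 - 1.05*t^2 - 8.2*t + 0.33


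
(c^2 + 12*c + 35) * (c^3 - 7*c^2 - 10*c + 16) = c^5 + 5*c^4 - 59*c^3 - 349*c^2 - 158*c + 560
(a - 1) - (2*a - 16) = 15 - a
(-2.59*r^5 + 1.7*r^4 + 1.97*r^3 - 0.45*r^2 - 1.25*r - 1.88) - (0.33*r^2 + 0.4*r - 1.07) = -2.59*r^5 + 1.7*r^4 + 1.97*r^3 - 0.78*r^2 - 1.65*r - 0.81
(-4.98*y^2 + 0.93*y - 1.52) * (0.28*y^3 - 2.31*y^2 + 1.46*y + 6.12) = -1.3944*y^5 + 11.7642*y^4 - 9.8447*y^3 - 25.6086*y^2 + 3.4724*y - 9.3024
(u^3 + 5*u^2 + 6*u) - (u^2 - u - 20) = u^3 + 4*u^2 + 7*u + 20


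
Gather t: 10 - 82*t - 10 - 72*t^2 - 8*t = -72*t^2 - 90*t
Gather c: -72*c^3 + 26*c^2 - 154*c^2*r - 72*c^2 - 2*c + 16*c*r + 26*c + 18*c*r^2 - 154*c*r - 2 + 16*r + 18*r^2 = -72*c^3 + c^2*(-154*r - 46) + c*(18*r^2 - 138*r + 24) + 18*r^2 + 16*r - 2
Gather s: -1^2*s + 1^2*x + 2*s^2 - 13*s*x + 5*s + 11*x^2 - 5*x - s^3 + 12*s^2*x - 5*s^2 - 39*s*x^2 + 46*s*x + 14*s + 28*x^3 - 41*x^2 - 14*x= -s^3 + s^2*(12*x - 3) + s*(-39*x^2 + 33*x + 18) + 28*x^3 - 30*x^2 - 18*x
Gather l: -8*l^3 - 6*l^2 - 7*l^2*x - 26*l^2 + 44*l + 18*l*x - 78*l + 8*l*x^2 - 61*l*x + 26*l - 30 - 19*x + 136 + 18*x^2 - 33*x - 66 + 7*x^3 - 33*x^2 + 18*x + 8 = -8*l^3 + l^2*(-7*x - 32) + l*(8*x^2 - 43*x - 8) + 7*x^3 - 15*x^2 - 34*x + 48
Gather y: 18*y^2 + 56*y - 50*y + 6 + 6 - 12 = 18*y^2 + 6*y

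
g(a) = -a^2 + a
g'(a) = 1 - 2*a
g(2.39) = -3.32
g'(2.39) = -3.78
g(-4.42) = -23.96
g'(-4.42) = 9.84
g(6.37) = -34.21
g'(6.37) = -11.74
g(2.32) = -3.06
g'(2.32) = -3.64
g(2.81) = -5.09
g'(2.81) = -4.62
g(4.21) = -13.51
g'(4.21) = -7.42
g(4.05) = -12.35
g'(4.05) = -7.10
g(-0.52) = -0.79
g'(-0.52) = 2.04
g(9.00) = -72.00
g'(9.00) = -17.00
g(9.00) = -72.00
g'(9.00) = -17.00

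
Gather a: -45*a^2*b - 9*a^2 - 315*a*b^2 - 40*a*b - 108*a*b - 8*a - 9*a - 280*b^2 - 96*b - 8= a^2*(-45*b - 9) + a*(-315*b^2 - 148*b - 17) - 280*b^2 - 96*b - 8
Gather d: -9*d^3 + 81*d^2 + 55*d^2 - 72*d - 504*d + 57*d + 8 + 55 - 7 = -9*d^3 + 136*d^2 - 519*d + 56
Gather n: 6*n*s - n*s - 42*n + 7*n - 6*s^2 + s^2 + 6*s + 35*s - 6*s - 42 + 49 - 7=n*(5*s - 35) - 5*s^2 + 35*s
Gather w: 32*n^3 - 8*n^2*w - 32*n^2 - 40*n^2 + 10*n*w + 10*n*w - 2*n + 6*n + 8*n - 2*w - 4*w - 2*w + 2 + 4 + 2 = 32*n^3 - 72*n^2 + 12*n + w*(-8*n^2 + 20*n - 8) + 8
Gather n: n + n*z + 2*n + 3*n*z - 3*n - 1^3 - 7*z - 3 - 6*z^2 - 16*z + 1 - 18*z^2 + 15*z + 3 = 4*n*z - 24*z^2 - 8*z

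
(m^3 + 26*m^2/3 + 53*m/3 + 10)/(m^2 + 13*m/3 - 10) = (3*m^2 + 8*m + 5)/(3*m - 5)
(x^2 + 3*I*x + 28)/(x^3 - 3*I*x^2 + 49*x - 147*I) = (x - 4*I)/(x^2 - 10*I*x - 21)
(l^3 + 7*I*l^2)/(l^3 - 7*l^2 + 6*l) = l*(l + 7*I)/(l^2 - 7*l + 6)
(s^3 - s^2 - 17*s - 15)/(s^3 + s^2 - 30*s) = (s^2 + 4*s + 3)/(s*(s + 6))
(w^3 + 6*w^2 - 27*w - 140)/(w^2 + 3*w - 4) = (w^2 + 2*w - 35)/(w - 1)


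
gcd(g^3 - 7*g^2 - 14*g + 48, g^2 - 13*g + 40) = g - 8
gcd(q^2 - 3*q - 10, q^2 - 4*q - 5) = q - 5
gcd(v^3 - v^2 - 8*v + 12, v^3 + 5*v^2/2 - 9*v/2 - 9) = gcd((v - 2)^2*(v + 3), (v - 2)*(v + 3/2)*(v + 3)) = v^2 + v - 6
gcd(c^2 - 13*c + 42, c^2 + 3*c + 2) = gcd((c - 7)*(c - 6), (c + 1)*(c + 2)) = 1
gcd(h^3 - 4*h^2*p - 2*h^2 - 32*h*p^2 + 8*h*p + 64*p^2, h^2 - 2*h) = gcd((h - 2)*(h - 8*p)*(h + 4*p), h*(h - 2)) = h - 2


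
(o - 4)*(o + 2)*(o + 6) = o^3 + 4*o^2 - 20*o - 48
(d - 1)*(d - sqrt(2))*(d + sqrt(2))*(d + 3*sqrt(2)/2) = d^4 - d^3 + 3*sqrt(2)*d^3/2 - 3*sqrt(2)*d^2/2 - 2*d^2 - 3*sqrt(2)*d + 2*d + 3*sqrt(2)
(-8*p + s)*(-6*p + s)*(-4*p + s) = -192*p^3 + 104*p^2*s - 18*p*s^2 + s^3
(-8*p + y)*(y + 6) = -8*p*y - 48*p + y^2 + 6*y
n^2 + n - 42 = (n - 6)*(n + 7)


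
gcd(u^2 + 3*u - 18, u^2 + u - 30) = u + 6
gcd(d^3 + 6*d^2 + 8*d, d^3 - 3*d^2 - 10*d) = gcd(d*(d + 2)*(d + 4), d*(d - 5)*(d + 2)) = d^2 + 2*d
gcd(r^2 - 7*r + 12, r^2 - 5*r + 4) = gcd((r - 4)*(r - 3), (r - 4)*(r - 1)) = r - 4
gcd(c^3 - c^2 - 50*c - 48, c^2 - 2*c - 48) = c^2 - 2*c - 48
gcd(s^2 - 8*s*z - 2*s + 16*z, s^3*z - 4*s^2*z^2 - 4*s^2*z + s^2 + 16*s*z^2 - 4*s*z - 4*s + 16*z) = 1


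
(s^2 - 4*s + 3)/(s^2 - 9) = (s - 1)/(s + 3)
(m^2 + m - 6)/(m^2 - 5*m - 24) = (m - 2)/(m - 8)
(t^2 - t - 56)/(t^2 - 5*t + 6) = (t^2 - t - 56)/(t^2 - 5*t + 6)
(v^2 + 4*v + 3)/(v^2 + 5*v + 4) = (v + 3)/(v + 4)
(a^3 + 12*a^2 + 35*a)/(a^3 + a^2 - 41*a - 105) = a*(a + 7)/(a^2 - 4*a - 21)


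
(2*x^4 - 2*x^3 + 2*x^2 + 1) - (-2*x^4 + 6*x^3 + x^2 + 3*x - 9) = 4*x^4 - 8*x^3 + x^2 - 3*x + 10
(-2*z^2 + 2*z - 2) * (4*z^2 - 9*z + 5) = -8*z^4 + 26*z^3 - 36*z^2 + 28*z - 10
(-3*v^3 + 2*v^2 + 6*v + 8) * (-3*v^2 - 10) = 9*v^5 - 6*v^4 + 12*v^3 - 44*v^2 - 60*v - 80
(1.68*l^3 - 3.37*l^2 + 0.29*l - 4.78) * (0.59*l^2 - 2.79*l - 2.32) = 0.9912*l^5 - 6.6755*l^4 + 5.6758*l^3 + 4.1891*l^2 + 12.6634*l + 11.0896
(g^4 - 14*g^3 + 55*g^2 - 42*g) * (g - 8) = g^5 - 22*g^4 + 167*g^3 - 482*g^2 + 336*g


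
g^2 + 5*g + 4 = (g + 1)*(g + 4)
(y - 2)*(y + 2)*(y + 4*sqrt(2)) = y^3 + 4*sqrt(2)*y^2 - 4*y - 16*sqrt(2)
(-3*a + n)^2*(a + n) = 9*a^3 + 3*a^2*n - 5*a*n^2 + n^3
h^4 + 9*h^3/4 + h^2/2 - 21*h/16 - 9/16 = (h - 3/4)*(h + 1/2)*(h + 1)*(h + 3/2)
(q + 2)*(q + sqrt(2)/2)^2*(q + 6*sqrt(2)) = q^4 + 2*q^3 + 7*sqrt(2)*q^3 + 25*q^2/2 + 14*sqrt(2)*q^2 + 3*sqrt(2)*q + 25*q + 6*sqrt(2)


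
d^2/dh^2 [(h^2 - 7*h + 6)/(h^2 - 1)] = -14/(h^3 + 3*h^2 + 3*h + 1)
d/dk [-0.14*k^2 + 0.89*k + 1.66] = 0.89 - 0.28*k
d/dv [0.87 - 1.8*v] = -1.80000000000000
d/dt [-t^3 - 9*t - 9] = -3*t^2 - 9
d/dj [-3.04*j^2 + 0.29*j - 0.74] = 0.29 - 6.08*j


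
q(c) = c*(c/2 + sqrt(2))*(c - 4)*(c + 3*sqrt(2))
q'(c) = c*(c/2 + sqrt(2))*(c - 4) + c*(c/2 + sqrt(2))*(c + 3*sqrt(2)) + c*(c - 4)*(c + 3*sqrt(2))/2 + (c/2 + sqrt(2))*(c - 4)*(c + 3*sqrt(2)) = 2*c^3 - 6*c^2 + 15*sqrt(2)*c^2/2 - 20*sqrt(2)*c + 12*c - 24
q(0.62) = -17.57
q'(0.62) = -31.85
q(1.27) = -39.17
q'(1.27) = -33.15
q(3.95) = -5.48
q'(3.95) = 106.81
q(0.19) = -4.84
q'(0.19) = -26.91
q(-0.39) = 8.04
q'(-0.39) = -17.07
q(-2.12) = 9.76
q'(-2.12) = 12.17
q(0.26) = -6.76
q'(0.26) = -27.89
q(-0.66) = 11.95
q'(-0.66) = -11.82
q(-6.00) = 167.21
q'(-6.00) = -192.46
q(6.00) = 542.56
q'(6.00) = 476.13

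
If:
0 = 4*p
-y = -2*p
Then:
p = 0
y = 0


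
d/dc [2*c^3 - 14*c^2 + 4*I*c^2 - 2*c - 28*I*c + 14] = 6*c^2 + c*(-28 + 8*I) - 2 - 28*I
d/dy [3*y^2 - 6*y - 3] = 6*y - 6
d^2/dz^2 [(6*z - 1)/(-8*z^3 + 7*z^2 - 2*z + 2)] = 2*(-1152*z^5 + 1392*z^4 - 646*z^3 - 381*z^2 + 258*z - 34)/(512*z^9 - 1344*z^8 + 1560*z^7 - 1399*z^6 + 1062*z^5 - 570*z^4 + 272*z^3 - 108*z^2 + 24*z - 8)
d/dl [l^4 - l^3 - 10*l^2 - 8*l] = 4*l^3 - 3*l^2 - 20*l - 8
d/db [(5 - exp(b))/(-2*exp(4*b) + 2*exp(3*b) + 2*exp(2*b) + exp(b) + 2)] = (-6*exp(4*b) + 44*exp(3*b) - 28*exp(2*b) - 20*exp(b) - 7)*exp(b)/(4*exp(8*b) - 8*exp(7*b) - 4*exp(6*b) + 4*exp(5*b) + 12*exp(3*b) + 9*exp(2*b) + 4*exp(b) + 4)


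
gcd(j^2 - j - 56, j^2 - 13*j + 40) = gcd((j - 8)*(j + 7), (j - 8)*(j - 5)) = j - 8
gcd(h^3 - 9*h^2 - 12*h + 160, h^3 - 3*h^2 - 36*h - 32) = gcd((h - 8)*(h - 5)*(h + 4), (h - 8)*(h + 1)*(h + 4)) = h^2 - 4*h - 32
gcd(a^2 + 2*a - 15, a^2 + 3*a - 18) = a - 3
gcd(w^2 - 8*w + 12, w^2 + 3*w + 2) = 1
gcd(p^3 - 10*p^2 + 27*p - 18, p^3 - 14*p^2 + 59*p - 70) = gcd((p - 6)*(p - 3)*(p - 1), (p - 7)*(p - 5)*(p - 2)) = 1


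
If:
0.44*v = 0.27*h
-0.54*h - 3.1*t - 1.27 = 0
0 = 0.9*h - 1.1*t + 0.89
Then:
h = -1.23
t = -0.20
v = -0.75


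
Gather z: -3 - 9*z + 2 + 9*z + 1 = 0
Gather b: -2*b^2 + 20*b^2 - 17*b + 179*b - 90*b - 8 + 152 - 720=18*b^2 + 72*b - 576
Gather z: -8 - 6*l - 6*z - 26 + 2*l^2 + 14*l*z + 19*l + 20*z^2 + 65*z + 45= 2*l^2 + 13*l + 20*z^2 + z*(14*l + 59) + 11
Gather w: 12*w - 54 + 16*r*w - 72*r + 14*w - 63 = -72*r + w*(16*r + 26) - 117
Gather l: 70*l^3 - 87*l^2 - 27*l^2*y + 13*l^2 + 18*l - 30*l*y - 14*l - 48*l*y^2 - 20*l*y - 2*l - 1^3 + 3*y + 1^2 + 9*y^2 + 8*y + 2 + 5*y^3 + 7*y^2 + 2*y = 70*l^3 + l^2*(-27*y - 74) + l*(-48*y^2 - 50*y + 2) + 5*y^3 + 16*y^2 + 13*y + 2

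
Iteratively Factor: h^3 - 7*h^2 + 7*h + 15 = (h + 1)*(h^2 - 8*h + 15) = (h - 5)*(h + 1)*(h - 3)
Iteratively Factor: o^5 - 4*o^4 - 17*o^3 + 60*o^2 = (o - 5)*(o^4 + o^3 - 12*o^2) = (o - 5)*(o + 4)*(o^3 - 3*o^2) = (o - 5)*(o - 3)*(o + 4)*(o^2) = o*(o - 5)*(o - 3)*(o + 4)*(o)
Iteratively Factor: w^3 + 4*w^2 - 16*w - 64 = (w + 4)*(w^2 - 16) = (w - 4)*(w + 4)*(w + 4)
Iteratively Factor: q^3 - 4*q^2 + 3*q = (q)*(q^2 - 4*q + 3) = q*(q - 1)*(q - 3)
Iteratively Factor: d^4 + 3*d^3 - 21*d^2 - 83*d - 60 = (d - 5)*(d^3 + 8*d^2 + 19*d + 12) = (d - 5)*(d + 3)*(d^2 + 5*d + 4) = (d - 5)*(d + 3)*(d + 4)*(d + 1)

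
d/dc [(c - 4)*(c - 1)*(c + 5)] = 3*c^2 - 21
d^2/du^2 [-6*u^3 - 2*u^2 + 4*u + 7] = -36*u - 4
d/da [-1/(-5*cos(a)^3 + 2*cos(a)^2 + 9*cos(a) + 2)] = (15*cos(a)^2 - 4*cos(a) - 9)*sin(a)/(-5*cos(a)^3 + 2*cos(a)^2 + 9*cos(a) + 2)^2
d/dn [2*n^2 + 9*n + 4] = 4*n + 9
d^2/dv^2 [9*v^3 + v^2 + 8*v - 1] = 54*v + 2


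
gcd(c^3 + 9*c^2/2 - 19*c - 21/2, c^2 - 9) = c - 3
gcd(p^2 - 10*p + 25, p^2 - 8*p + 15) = p - 5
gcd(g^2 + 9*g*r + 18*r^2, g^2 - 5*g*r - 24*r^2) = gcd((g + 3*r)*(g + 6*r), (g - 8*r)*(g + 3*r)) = g + 3*r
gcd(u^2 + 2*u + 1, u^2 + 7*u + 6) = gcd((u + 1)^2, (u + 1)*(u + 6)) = u + 1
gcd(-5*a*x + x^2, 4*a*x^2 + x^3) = x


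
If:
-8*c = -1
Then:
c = 1/8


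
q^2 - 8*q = q*(q - 8)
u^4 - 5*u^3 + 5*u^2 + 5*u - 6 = (u - 3)*(u - 2)*(u - 1)*(u + 1)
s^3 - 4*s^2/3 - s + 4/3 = (s - 4/3)*(s - 1)*(s + 1)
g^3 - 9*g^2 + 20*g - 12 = (g - 6)*(g - 2)*(g - 1)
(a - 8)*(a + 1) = a^2 - 7*a - 8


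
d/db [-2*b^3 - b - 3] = -6*b^2 - 1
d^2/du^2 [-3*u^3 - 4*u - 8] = -18*u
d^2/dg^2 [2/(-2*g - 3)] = -16/(2*g + 3)^3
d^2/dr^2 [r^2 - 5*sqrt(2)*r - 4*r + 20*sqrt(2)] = 2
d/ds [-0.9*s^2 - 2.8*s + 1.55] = -1.8*s - 2.8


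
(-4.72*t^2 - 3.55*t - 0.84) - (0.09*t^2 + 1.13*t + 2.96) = -4.81*t^2 - 4.68*t - 3.8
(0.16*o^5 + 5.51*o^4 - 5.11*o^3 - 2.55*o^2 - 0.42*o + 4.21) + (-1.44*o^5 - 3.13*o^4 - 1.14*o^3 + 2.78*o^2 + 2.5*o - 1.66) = -1.28*o^5 + 2.38*o^4 - 6.25*o^3 + 0.23*o^2 + 2.08*o + 2.55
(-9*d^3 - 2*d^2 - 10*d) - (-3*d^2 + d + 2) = -9*d^3 + d^2 - 11*d - 2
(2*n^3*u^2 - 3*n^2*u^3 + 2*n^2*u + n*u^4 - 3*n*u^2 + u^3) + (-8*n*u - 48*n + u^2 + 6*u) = 2*n^3*u^2 - 3*n^2*u^3 + 2*n^2*u + n*u^4 - 3*n*u^2 - 8*n*u - 48*n + u^3 + u^2 + 6*u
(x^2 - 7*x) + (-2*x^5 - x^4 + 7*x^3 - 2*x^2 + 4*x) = -2*x^5 - x^4 + 7*x^3 - x^2 - 3*x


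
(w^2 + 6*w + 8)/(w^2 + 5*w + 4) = (w + 2)/(w + 1)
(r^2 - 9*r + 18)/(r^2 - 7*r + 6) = (r - 3)/(r - 1)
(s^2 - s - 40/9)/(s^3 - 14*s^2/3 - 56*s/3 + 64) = (s + 5/3)/(s^2 - 2*s - 24)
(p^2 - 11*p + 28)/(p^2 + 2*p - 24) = (p - 7)/(p + 6)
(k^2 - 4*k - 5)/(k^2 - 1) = (k - 5)/(k - 1)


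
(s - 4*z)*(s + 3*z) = s^2 - s*z - 12*z^2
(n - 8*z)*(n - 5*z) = n^2 - 13*n*z + 40*z^2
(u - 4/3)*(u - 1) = u^2 - 7*u/3 + 4/3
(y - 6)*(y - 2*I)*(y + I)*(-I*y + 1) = -I*y^4 + 6*I*y^3 - 3*I*y^2 + 2*y + 18*I*y - 12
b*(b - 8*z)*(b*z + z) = b^3*z - 8*b^2*z^2 + b^2*z - 8*b*z^2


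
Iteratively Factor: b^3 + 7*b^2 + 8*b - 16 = (b - 1)*(b^2 + 8*b + 16) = (b - 1)*(b + 4)*(b + 4)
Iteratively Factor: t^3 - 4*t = (t)*(t^2 - 4) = t*(t - 2)*(t + 2)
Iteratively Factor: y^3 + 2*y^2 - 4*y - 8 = (y + 2)*(y^2 - 4) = (y + 2)^2*(y - 2)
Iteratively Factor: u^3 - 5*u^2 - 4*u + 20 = (u + 2)*(u^2 - 7*u + 10) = (u - 2)*(u + 2)*(u - 5)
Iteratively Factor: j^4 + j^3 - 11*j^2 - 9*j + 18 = (j + 2)*(j^3 - j^2 - 9*j + 9) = (j + 2)*(j + 3)*(j^2 - 4*j + 3) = (j - 1)*(j + 2)*(j + 3)*(j - 3)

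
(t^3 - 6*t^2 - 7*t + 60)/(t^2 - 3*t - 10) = (t^2 - t - 12)/(t + 2)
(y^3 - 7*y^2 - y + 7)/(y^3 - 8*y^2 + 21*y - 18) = (y^3 - 7*y^2 - y + 7)/(y^3 - 8*y^2 + 21*y - 18)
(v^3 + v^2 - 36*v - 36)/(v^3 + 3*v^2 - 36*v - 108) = (v + 1)/(v + 3)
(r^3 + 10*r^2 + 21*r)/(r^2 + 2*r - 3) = r*(r + 7)/(r - 1)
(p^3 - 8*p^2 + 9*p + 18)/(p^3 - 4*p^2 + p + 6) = (p - 6)/(p - 2)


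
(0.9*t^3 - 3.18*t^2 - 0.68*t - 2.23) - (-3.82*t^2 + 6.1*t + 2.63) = 0.9*t^3 + 0.64*t^2 - 6.78*t - 4.86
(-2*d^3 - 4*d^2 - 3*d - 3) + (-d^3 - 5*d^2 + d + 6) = -3*d^3 - 9*d^2 - 2*d + 3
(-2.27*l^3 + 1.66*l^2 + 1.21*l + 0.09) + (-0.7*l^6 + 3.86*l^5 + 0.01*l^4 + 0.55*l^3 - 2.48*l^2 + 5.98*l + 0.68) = -0.7*l^6 + 3.86*l^5 + 0.01*l^4 - 1.72*l^3 - 0.82*l^2 + 7.19*l + 0.77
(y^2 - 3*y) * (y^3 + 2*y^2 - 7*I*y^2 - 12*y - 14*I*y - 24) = y^5 - y^4 - 7*I*y^4 - 18*y^3 + 7*I*y^3 + 12*y^2 + 42*I*y^2 + 72*y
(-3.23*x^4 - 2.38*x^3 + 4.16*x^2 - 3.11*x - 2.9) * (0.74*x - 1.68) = -2.3902*x^5 + 3.6652*x^4 + 7.0768*x^3 - 9.2902*x^2 + 3.0788*x + 4.872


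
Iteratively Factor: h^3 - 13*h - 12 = (h + 1)*(h^2 - h - 12) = (h + 1)*(h + 3)*(h - 4)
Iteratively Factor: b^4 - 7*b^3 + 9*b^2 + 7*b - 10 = (b - 2)*(b^3 - 5*b^2 - b + 5) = (b - 2)*(b + 1)*(b^2 - 6*b + 5) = (b - 5)*(b - 2)*(b + 1)*(b - 1)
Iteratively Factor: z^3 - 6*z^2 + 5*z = (z - 1)*(z^2 - 5*z) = (z - 5)*(z - 1)*(z)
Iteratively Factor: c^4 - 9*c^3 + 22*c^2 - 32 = (c - 4)*(c^3 - 5*c^2 + 2*c + 8) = (c - 4)*(c - 2)*(c^2 - 3*c - 4) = (c - 4)^2*(c - 2)*(c + 1)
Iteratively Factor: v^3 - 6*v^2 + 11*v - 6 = (v - 3)*(v^2 - 3*v + 2) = (v - 3)*(v - 1)*(v - 2)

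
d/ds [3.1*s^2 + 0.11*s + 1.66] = 6.2*s + 0.11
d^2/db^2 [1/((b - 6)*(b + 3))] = 2*((b - 6)^2 + (b - 6)*(b + 3) + (b + 3)^2)/((b - 6)^3*(b + 3)^3)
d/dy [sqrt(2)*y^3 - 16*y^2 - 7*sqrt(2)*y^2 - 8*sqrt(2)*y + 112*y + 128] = 3*sqrt(2)*y^2 - 32*y - 14*sqrt(2)*y - 8*sqrt(2) + 112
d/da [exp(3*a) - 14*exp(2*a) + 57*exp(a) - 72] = (3*exp(2*a) - 28*exp(a) + 57)*exp(a)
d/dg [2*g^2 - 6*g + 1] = 4*g - 6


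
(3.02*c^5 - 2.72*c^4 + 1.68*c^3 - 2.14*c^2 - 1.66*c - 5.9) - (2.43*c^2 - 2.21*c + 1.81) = 3.02*c^5 - 2.72*c^4 + 1.68*c^3 - 4.57*c^2 + 0.55*c - 7.71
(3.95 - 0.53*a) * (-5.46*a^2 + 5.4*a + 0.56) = 2.8938*a^3 - 24.429*a^2 + 21.0332*a + 2.212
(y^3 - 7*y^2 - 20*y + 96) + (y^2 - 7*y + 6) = y^3 - 6*y^2 - 27*y + 102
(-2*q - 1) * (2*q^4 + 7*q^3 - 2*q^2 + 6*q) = -4*q^5 - 16*q^4 - 3*q^3 - 10*q^2 - 6*q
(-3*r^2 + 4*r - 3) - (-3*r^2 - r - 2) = 5*r - 1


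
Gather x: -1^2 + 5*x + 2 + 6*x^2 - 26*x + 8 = 6*x^2 - 21*x + 9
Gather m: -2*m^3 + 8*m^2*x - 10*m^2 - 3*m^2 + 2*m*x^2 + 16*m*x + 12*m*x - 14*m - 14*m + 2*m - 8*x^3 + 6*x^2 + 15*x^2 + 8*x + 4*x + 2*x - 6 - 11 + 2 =-2*m^3 + m^2*(8*x - 13) + m*(2*x^2 + 28*x - 26) - 8*x^3 + 21*x^2 + 14*x - 15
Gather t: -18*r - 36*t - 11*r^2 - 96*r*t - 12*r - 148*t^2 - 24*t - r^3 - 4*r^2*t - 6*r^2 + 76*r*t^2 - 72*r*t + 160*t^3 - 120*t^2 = -r^3 - 17*r^2 - 30*r + 160*t^3 + t^2*(76*r - 268) + t*(-4*r^2 - 168*r - 60)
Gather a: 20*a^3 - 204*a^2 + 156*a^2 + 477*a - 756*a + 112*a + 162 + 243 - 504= 20*a^3 - 48*a^2 - 167*a - 99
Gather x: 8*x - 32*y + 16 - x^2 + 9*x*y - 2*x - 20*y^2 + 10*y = -x^2 + x*(9*y + 6) - 20*y^2 - 22*y + 16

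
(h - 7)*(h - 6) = h^2 - 13*h + 42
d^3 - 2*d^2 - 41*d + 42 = (d - 7)*(d - 1)*(d + 6)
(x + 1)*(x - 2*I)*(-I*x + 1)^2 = -x^4 - x^3 - 3*x^2 - 3*x - 2*I*x - 2*I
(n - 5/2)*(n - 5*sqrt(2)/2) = n^2 - 5*sqrt(2)*n/2 - 5*n/2 + 25*sqrt(2)/4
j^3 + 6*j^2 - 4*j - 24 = (j - 2)*(j + 2)*(j + 6)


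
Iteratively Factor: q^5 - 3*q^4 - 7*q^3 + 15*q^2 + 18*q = (q + 1)*(q^4 - 4*q^3 - 3*q^2 + 18*q) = q*(q + 1)*(q^3 - 4*q^2 - 3*q + 18) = q*(q - 3)*(q + 1)*(q^2 - q - 6) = q*(q - 3)^2*(q + 1)*(q + 2)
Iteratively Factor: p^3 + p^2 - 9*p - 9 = (p - 3)*(p^2 + 4*p + 3) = (p - 3)*(p + 1)*(p + 3)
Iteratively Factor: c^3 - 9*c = (c + 3)*(c^2 - 3*c) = c*(c + 3)*(c - 3)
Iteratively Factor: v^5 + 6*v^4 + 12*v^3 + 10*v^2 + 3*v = (v + 1)*(v^4 + 5*v^3 + 7*v^2 + 3*v) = v*(v + 1)*(v^3 + 5*v^2 + 7*v + 3) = v*(v + 1)*(v + 3)*(v^2 + 2*v + 1) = v*(v + 1)^2*(v + 3)*(v + 1)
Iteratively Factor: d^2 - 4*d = (d - 4)*(d)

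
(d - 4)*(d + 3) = d^2 - d - 12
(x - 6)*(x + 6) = x^2 - 36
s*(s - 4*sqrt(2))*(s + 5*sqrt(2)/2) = s^3 - 3*sqrt(2)*s^2/2 - 20*s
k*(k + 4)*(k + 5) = k^3 + 9*k^2 + 20*k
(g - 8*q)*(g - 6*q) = g^2 - 14*g*q + 48*q^2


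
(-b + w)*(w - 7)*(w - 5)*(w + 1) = -b*w^3 + 11*b*w^2 - 23*b*w - 35*b + w^4 - 11*w^3 + 23*w^2 + 35*w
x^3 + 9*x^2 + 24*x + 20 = (x + 2)^2*(x + 5)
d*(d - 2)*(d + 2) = d^3 - 4*d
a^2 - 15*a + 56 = (a - 8)*(a - 7)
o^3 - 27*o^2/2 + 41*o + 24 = (o - 8)*(o - 6)*(o + 1/2)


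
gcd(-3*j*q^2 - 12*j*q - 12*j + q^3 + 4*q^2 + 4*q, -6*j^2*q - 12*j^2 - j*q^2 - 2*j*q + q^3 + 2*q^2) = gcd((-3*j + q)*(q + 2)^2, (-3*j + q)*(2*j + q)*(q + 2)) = -3*j*q - 6*j + q^2 + 2*q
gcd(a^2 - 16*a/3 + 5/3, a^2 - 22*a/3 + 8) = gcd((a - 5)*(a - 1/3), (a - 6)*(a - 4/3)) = 1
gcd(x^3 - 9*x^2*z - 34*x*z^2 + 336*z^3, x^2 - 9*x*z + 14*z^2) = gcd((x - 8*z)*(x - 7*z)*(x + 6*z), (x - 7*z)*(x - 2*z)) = x - 7*z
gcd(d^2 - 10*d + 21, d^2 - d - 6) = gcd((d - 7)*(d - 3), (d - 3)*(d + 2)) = d - 3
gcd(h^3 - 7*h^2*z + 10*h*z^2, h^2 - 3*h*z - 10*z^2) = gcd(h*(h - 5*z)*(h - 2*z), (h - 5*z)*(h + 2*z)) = -h + 5*z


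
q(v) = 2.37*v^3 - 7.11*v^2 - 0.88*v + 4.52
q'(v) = 7.11*v^2 - 14.22*v - 0.88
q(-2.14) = -49.38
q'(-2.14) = 62.11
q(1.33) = -3.65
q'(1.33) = -7.22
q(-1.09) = -6.04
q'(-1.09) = 23.07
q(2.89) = -0.20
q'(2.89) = 17.41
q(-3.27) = -151.50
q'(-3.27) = 121.65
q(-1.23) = -9.56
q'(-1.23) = 27.37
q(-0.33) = 3.95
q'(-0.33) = 4.59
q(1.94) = -6.64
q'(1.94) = -1.71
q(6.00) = 255.20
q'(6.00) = 169.76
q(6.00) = 255.20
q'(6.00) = 169.76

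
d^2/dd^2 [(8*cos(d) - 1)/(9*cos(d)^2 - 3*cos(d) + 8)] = 2*(5832*(1 - cos(2*d))^2*cos(d) - 108*(1 - cos(2*d))^2 - 181*cos(d) + 1482*cos(2*d) + 513*cos(3*d) - 1296*cos(5*d) - 126)/(6*cos(d) - 9*cos(2*d) - 25)^3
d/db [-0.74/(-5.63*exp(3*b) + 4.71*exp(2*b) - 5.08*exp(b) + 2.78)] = (-12.4986*exp(2*b) + 6.9708*exp(b) - 3.7592)*exp(b)/(5.63*exp(3*b) - 4.71*exp(2*b) + 5.08*exp(b) - 2.78)^2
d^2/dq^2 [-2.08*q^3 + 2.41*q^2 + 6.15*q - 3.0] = 4.82 - 12.48*q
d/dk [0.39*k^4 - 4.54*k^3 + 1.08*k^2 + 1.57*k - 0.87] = 1.56*k^3 - 13.62*k^2 + 2.16*k + 1.57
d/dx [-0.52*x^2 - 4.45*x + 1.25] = -1.04*x - 4.45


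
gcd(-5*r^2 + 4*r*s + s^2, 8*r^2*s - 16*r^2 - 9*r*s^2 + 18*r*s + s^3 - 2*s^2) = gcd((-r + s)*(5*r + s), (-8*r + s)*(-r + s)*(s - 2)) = r - s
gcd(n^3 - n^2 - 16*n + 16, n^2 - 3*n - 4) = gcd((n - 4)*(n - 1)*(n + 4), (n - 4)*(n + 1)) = n - 4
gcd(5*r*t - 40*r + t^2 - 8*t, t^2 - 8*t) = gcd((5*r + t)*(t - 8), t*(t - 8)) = t - 8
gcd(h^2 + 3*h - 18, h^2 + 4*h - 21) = h - 3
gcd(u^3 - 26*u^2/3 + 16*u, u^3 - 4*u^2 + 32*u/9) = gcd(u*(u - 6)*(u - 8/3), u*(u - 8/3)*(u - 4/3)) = u^2 - 8*u/3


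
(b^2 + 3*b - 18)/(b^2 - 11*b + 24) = (b + 6)/(b - 8)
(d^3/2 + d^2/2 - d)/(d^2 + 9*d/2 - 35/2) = d*(d^2 + d - 2)/(2*d^2 + 9*d - 35)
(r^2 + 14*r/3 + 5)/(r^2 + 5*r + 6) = (r + 5/3)/(r + 2)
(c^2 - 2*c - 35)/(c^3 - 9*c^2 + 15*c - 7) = (c + 5)/(c^2 - 2*c + 1)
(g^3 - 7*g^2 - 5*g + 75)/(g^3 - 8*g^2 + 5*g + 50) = (g + 3)/(g + 2)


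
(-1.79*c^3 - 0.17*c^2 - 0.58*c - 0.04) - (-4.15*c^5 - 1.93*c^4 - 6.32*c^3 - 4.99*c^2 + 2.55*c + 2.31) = 4.15*c^5 + 1.93*c^4 + 4.53*c^3 + 4.82*c^2 - 3.13*c - 2.35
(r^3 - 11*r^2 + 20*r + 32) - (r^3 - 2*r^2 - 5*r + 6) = -9*r^2 + 25*r + 26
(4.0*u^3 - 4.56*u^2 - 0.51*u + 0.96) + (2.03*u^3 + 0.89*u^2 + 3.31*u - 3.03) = 6.03*u^3 - 3.67*u^2 + 2.8*u - 2.07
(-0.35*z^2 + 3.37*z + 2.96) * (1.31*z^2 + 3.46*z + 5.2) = -0.4585*z^4 + 3.2037*z^3 + 13.7178*z^2 + 27.7656*z + 15.392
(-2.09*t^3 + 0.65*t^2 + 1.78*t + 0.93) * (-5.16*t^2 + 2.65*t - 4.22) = 10.7844*t^5 - 8.8925*t^4 + 1.3575*t^3 - 2.8248*t^2 - 5.0471*t - 3.9246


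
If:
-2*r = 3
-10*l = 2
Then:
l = -1/5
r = -3/2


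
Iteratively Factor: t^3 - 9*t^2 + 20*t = (t)*(t^2 - 9*t + 20) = t*(t - 5)*(t - 4)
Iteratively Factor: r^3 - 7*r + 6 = (r - 1)*(r^2 + r - 6) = (r - 1)*(r + 3)*(r - 2)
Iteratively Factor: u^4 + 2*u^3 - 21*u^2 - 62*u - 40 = (u + 2)*(u^3 - 21*u - 20) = (u - 5)*(u + 2)*(u^2 + 5*u + 4) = (u - 5)*(u + 1)*(u + 2)*(u + 4)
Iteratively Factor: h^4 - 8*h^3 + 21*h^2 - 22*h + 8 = (h - 1)*(h^3 - 7*h^2 + 14*h - 8) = (h - 4)*(h - 1)*(h^2 - 3*h + 2) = (h - 4)*(h - 2)*(h - 1)*(h - 1)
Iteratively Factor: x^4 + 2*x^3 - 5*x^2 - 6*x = (x - 2)*(x^3 + 4*x^2 + 3*x) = x*(x - 2)*(x^2 + 4*x + 3) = x*(x - 2)*(x + 1)*(x + 3)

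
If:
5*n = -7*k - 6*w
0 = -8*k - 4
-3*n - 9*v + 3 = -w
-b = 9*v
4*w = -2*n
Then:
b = 25/8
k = -1/2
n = 7/4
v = -25/72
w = -7/8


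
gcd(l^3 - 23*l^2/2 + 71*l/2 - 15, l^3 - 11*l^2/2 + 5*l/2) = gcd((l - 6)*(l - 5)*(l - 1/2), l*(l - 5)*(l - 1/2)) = l^2 - 11*l/2 + 5/2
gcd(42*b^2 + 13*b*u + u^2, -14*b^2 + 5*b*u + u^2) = 7*b + u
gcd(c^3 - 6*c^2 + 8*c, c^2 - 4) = c - 2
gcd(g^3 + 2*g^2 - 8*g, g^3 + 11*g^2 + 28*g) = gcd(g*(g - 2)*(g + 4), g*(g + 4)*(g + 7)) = g^2 + 4*g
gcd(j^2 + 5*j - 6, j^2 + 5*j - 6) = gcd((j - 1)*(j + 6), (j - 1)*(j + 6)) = j^2 + 5*j - 6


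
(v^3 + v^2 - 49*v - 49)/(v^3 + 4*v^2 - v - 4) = (v^2 - 49)/(v^2 + 3*v - 4)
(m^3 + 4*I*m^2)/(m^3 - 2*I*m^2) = (m + 4*I)/(m - 2*I)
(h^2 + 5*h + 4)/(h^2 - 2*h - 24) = (h + 1)/(h - 6)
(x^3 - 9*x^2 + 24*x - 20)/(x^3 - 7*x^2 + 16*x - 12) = (x - 5)/(x - 3)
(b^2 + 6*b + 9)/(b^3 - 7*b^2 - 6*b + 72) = (b + 3)/(b^2 - 10*b + 24)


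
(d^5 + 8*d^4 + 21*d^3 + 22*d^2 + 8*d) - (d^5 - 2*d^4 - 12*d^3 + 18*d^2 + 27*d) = 10*d^4 + 33*d^3 + 4*d^2 - 19*d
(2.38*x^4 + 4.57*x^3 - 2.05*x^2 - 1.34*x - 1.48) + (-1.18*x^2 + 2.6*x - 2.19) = 2.38*x^4 + 4.57*x^3 - 3.23*x^2 + 1.26*x - 3.67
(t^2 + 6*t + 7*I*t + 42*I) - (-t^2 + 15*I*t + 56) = 2*t^2 + 6*t - 8*I*t - 56 + 42*I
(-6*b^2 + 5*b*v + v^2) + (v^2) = -6*b^2 + 5*b*v + 2*v^2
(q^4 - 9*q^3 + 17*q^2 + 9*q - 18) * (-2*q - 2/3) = -2*q^5 + 52*q^4/3 - 28*q^3 - 88*q^2/3 + 30*q + 12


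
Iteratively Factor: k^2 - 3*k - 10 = (k - 5)*(k + 2)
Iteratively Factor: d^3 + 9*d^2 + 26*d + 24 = (d + 2)*(d^2 + 7*d + 12) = (d + 2)*(d + 4)*(d + 3)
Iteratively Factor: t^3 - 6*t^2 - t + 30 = (t + 2)*(t^2 - 8*t + 15) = (t - 5)*(t + 2)*(t - 3)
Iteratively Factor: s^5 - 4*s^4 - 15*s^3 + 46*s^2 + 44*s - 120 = (s - 2)*(s^4 - 2*s^3 - 19*s^2 + 8*s + 60) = (s - 5)*(s - 2)*(s^3 + 3*s^2 - 4*s - 12) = (s - 5)*(s - 2)*(s + 2)*(s^2 + s - 6) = (s - 5)*(s - 2)^2*(s + 2)*(s + 3)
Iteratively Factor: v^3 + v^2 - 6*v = (v)*(v^2 + v - 6) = v*(v + 3)*(v - 2)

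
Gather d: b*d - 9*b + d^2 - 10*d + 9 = -9*b + d^2 + d*(b - 10) + 9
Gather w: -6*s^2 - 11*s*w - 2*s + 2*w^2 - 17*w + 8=-6*s^2 - 2*s + 2*w^2 + w*(-11*s - 17) + 8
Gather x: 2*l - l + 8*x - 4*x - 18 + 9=l + 4*x - 9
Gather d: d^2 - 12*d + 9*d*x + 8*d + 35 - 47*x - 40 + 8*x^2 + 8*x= d^2 + d*(9*x - 4) + 8*x^2 - 39*x - 5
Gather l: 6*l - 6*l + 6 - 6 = 0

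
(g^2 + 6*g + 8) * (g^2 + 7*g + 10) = g^4 + 13*g^3 + 60*g^2 + 116*g + 80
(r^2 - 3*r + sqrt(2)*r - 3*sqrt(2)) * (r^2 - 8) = r^4 - 3*r^3 + sqrt(2)*r^3 - 8*r^2 - 3*sqrt(2)*r^2 - 8*sqrt(2)*r + 24*r + 24*sqrt(2)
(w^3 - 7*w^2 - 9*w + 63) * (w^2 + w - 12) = w^5 - 6*w^4 - 28*w^3 + 138*w^2 + 171*w - 756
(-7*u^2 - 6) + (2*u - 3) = -7*u^2 + 2*u - 9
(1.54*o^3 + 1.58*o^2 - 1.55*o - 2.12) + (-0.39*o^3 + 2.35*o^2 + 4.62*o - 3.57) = 1.15*o^3 + 3.93*o^2 + 3.07*o - 5.69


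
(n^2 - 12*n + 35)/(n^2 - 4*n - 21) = (n - 5)/(n + 3)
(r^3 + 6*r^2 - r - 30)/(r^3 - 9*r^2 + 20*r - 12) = (r^2 + 8*r + 15)/(r^2 - 7*r + 6)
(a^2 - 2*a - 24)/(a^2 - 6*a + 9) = (a^2 - 2*a - 24)/(a^2 - 6*a + 9)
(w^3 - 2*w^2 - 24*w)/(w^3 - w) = (w^2 - 2*w - 24)/(w^2 - 1)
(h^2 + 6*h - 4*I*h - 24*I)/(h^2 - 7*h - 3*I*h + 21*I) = (h^2 + h*(6 - 4*I) - 24*I)/(h^2 + h*(-7 - 3*I) + 21*I)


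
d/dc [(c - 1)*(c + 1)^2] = (c + 1)*(3*c - 1)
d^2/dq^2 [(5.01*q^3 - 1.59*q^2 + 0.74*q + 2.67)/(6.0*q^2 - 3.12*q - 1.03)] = (-2.27373675443232e-13*q^5 + 2.27373675443232e-13*q^4 + 153.212688*q^3 + 614.363616*q^2 - 240.564546*q + 76.853106)/(216.0*q^6 - 336.96*q^5 + 63.9792*q^4 + 85.318272*q^3 - 10.983096*q^2 - 9.930024*q - 1.092727)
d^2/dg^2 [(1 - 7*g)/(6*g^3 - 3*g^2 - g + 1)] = 2*(-(7*g - 1)*(-18*g^2 + 6*g + 1)^2 + (126*g^2 - 42*g + 3*(6*g - 1)*(7*g - 1) - 7)*(6*g^3 - 3*g^2 - g + 1))/(6*g^3 - 3*g^2 - g + 1)^3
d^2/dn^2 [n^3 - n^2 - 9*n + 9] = 6*n - 2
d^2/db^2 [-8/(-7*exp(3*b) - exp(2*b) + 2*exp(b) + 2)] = 8*((-63*exp(2*b) - 4*exp(b) + 2)*(7*exp(3*b) + exp(2*b) - 2*exp(b) - 2) + 2*(21*exp(2*b) + 2*exp(b) - 2)^2*exp(b))*exp(b)/(7*exp(3*b) + exp(2*b) - 2*exp(b) - 2)^3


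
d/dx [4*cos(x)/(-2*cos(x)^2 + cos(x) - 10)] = 8*(sin(x)^2 + 4)*sin(x)/(cos(x) - cos(2*x) - 11)^2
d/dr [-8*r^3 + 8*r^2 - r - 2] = -24*r^2 + 16*r - 1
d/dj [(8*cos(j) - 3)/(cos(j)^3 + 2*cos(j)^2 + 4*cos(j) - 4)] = 16*(-7*sin(j)^2 + 4*cos(3*j) + 27)*sin(j)/(-8*sin(j)^2 + 19*cos(j) + cos(3*j) - 8)^2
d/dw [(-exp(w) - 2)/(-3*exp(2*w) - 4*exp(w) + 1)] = (-2*(exp(w) + 2)*(3*exp(w) + 2) + 3*exp(2*w) + 4*exp(w) - 1)*exp(w)/(3*exp(2*w) + 4*exp(w) - 1)^2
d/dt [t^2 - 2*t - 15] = 2*t - 2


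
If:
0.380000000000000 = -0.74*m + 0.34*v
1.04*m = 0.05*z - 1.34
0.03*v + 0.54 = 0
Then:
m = -8.78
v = -18.00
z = -155.90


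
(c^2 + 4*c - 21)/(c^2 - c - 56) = (c - 3)/(c - 8)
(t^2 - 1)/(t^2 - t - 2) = (t - 1)/(t - 2)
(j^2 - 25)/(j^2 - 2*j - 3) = (25 - j^2)/(-j^2 + 2*j + 3)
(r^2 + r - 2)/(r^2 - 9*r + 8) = (r + 2)/(r - 8)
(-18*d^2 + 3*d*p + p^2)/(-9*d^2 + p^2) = (6*d + p)/(3*d + p)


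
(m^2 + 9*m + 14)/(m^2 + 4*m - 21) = (m + 2)/(m - 3)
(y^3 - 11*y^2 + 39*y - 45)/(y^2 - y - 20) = (y^2 - 6*y + 9)/(y + 4)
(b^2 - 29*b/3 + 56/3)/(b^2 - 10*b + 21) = (b - 8/3)/(b - 3)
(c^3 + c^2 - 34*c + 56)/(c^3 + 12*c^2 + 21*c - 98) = (c - 4)/(c + 7)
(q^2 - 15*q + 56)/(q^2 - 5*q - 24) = (q - 7)/(q + 3)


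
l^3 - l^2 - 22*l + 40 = (l - 4)*(l - 2)*(l + 5)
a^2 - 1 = (a - 1)*(a + 1)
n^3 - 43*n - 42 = (n - 7)*(n + 1)*(n + 6)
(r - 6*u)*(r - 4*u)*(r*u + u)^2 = r^4*u^2 - 10*r^3*u^3 + 2*r^3*u^2 + 24*r^2*u^4 - 20*r^2*u^3 + r^2*u^2 + 48*r*u^4 - 10*r*u^3 + 24*u^4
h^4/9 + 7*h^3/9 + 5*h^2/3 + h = h*(h/3 + 1/3)*(h/3 + 1)*(h + 3)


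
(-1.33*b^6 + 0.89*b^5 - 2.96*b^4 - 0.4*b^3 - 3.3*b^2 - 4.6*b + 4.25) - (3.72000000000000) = -1.33*b^6 + 0.89*b^5 - 2.96*b^4 - 0.4*b^3 - 3.3*b^2 - 4.6*b + 0.53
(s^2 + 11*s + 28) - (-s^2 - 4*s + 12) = 2*s^2 + 15*s + 16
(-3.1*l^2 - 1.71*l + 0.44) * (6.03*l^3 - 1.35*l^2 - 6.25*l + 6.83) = -18.693*l^5 - 6.1263*l^4 + 24.3367*l^3 - 11.0795*l^2 - 14.4293*l + 3.0052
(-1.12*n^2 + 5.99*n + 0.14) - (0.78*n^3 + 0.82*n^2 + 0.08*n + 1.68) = -0.78*n^3 - 1.94*n^2 + 5.91*n - 1.54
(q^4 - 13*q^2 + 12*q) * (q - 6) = q^5 - 6*q^4 - 13*q^3 + 90*q^2 - 72*q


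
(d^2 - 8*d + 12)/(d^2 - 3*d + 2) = (d - 6)/(d - 1)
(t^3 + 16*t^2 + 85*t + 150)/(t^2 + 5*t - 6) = (t^2 + 10*t + 25)/(t - 1)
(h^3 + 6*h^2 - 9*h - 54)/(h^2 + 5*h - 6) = (h^2 - 9)/(h - 1)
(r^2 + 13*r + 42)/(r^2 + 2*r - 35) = (r + 6)/(r - 5)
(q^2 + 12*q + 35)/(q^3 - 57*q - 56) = (q + 5)/(q^2 - 7*q - 8)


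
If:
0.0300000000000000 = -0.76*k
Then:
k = -0.04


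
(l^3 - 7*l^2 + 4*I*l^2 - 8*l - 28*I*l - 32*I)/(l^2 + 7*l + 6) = (l^2 + 4*l*(-2 + I) - 32*I)/(l + 6)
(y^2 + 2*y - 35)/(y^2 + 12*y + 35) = (y - 5)/(y + 5)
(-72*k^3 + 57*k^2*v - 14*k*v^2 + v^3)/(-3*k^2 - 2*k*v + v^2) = (24*k^2 - 11*k*v + v^2)/(k + v)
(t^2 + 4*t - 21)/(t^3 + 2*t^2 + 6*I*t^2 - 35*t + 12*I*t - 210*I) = (t - 3)/(t^2 + t*(-5 + 6*I) - 30*I)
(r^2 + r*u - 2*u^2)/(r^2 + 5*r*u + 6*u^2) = (r - u)/(r + 3*u)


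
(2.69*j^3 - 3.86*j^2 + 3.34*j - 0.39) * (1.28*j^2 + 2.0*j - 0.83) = 3.4432*j^5 + 0.4392*j^4 - 5.6775*j^3 + 9.3846*j^2 - 3.5522*j + 0.3237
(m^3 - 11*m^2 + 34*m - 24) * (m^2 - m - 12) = m^5 - 12*m^4 + 33*m^3 + 74*m^2 - 384*m + 288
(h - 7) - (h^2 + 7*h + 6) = -h^2 - 6*h - 13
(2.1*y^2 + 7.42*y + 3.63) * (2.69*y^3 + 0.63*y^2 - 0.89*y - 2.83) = 5.649*y^5 + 21.2828*y^4 + 12.5703*y^3 - 10.2599*y^2 - 24.2293*y - 10.2729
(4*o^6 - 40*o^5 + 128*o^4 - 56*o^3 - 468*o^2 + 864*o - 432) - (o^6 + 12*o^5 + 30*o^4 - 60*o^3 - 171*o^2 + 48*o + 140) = 3*o^6 - 52*o^5 + 98*o^4 + 4*o^3 - 297*o^2 + 816*o - 572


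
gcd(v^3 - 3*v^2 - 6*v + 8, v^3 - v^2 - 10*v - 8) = v^2 - 2*v - 8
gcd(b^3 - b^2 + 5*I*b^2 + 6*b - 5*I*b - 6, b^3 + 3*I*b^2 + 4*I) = b - I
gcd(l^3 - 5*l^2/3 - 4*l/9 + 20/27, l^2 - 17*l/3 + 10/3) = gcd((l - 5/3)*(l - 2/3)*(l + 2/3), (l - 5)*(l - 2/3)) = l - 2/3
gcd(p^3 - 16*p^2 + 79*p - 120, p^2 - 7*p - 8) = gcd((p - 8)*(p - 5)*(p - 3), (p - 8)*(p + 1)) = p - 8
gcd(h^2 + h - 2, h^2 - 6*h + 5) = h - 1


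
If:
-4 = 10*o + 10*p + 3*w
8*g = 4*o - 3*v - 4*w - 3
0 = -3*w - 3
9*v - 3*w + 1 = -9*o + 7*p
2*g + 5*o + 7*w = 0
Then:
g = 469/352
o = 763/880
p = -851/880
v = -227/110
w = -1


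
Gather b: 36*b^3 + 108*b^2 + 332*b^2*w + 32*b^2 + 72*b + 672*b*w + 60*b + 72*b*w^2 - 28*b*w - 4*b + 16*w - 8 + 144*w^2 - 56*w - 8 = 36*b^3 + b^2*(332*w + 140) + b*(72*w^2 + 644*w + 128) + 144*w^2 - 40*w - 16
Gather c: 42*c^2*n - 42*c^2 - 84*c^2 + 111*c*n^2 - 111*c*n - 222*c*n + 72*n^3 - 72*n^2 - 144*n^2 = c^2*(42*n - 126) + c*(111*n^2 - 333*n) + 72*n^3 - 216*n^2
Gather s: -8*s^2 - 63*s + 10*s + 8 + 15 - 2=-8*s^2 - 53*s + 21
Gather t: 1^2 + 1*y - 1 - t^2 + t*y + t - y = -t^2 + t*(y + 1)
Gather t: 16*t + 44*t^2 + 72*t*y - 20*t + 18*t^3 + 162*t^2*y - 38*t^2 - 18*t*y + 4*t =18*t^3 + t^2*(162*y + 6) + 54*t*y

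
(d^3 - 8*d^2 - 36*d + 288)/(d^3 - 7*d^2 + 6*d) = (d^2 - 2*d - 48)/(d*(d - 1))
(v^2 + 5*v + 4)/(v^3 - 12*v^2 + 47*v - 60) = (v^2 + 5*v + 4)/(v^3 - 12*v^2 + 47*v - 60)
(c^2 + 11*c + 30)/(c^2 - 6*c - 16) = (c^2 + 11*c + 30)/(c^2 - 6*c - 16)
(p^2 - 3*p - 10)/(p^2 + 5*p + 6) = (p - 5)/(p + 3)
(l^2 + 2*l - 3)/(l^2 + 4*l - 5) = (l + 3)/(l + 5)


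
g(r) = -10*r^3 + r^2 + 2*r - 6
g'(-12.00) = -4342.00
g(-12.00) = 17394.00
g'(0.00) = 2.00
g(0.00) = -6.00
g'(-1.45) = -63.98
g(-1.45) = 23.69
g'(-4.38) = -582.29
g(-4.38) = 844.70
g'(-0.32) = -1.71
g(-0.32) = -6.21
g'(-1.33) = -53.73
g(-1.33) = 16.64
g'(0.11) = 1.86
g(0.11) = -5.78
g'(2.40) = -166.00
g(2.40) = -133.68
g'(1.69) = -80.30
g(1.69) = -48.03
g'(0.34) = -0.79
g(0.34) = -5.60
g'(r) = -30*r^2 + 2*r + 2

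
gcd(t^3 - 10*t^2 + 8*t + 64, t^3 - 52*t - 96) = t^2 - 6*t - 16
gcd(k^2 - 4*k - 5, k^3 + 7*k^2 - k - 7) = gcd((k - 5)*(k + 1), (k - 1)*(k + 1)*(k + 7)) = k + 1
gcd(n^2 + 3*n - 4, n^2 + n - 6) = 1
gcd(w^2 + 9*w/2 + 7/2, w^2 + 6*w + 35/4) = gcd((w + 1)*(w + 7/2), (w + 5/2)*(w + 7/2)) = w + 7/2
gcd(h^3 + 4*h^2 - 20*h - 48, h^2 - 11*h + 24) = 1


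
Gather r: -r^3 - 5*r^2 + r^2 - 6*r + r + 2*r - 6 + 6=-r^3 - 4*r^2 - 3*r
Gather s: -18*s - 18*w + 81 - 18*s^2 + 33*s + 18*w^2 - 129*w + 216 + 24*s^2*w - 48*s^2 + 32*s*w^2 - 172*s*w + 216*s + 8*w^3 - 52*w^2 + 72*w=s^2*(24*w - 66) + s*(32*w^2 - 172*w + 231) + 8*w^3 - 34*w^2 - 75*w + 297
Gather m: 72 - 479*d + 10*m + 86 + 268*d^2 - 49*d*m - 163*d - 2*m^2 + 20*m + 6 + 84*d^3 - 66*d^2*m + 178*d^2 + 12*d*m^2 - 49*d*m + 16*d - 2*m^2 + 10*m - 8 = 84*d^3 + 446*d^2 - 626*d + m^2*(12*d - 4) + m*(-66*d^2 - 98*d + 40) + 156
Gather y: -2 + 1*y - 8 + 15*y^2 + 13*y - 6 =15*y^2 + 14*y - 16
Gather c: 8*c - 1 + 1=8*c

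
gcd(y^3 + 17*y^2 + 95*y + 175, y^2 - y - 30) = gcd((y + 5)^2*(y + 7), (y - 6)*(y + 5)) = y + 5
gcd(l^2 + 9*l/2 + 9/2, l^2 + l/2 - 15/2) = l + 3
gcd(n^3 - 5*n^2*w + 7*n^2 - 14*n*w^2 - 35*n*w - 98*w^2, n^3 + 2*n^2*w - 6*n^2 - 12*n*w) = n + 2*w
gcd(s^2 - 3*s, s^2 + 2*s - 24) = 1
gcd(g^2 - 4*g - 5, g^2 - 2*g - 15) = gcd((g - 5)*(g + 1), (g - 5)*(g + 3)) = g - 5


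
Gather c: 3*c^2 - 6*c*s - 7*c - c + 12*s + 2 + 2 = 3*c^2 + c*(-6*s - 8) + 12*s + 4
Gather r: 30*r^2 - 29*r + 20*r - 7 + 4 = 30*r^2 - 9*r - 3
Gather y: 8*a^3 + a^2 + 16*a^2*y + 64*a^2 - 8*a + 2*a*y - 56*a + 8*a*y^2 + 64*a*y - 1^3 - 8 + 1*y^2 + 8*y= 8*a^3 + 65*a^2 - 64*a + y^2*(8*a + 1) + y*(16*a^2 + 66*a + 8) - 9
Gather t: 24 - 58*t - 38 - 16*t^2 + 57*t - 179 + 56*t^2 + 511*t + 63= 40*t^2 + 510*t - 130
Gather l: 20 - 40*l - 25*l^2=-25*l^2 - 40*l + 20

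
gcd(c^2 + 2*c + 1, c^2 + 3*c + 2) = c + 1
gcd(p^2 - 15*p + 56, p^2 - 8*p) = p - 8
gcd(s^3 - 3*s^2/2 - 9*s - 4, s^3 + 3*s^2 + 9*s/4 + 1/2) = s^2 + 5*s/2 + 1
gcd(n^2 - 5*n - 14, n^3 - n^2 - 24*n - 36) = n + 2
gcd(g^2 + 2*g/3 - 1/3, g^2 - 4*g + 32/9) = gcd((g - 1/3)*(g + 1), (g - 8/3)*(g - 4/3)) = 1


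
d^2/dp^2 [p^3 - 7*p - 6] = 6*p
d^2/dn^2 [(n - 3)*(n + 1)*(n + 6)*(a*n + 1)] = 12*a*n^2 + 24*a*n - 30*a + 6*n + 8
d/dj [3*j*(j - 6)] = 6*j - 18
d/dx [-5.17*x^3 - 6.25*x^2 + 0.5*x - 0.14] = -15.51*x^2 - 12.5*x + 0.5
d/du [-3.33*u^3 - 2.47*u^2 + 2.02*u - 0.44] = -9.99*u^2 - 4.94*u + 2.02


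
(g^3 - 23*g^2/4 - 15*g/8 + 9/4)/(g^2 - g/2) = g - 21/4 - 9/(2*g)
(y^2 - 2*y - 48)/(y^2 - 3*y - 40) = (y + 6)/(y + 5)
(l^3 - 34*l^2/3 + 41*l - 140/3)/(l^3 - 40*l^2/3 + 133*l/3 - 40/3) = (3*l^2 - 19*l + 28)/(3*l^2 - 25*l + 8)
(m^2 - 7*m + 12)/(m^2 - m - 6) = (m - 4)/(m + 2)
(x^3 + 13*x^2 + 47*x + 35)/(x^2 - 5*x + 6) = (x^3 + 13*x^2 + 47*x + 35)/(x^2 - 5*x + 6)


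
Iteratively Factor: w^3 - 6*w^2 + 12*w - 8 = (w - 2)*(w^2 - 4*w + 4) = (w - 2)^2*(w - 2)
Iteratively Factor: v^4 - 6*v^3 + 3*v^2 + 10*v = (v)*(v^3 - 6*v^2 + 3*v + 10) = v*(v - 5)*(v^2 - v - 2) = v*(v - 5)*(v + 1)*(v - 2)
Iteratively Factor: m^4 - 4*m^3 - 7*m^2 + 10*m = (m - 5)*(m^3 + m^2 - 2*m) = (m - 5)*(m - 1)*(m^2 + 2*m) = m*(m - 5)*(m - 1)*(m + 2)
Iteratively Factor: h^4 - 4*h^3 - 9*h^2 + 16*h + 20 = (h - 2)*(h^3 - 2*h^2 - 13*h - 10) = (h - 5)*(h - 2)*(h^2 + 3*h + 2) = (h - 5)*(h - 2)*(h + 2)*(h + 1)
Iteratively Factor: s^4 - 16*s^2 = (s)*(s^3 - 16*s) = s*(s + 4)*(s^2 - 4*s) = s*(s - 4)*(s + 4)*(s)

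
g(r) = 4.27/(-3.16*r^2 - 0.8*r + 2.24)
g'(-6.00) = -0.01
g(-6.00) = -0.04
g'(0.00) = 0.68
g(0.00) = 1.91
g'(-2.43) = -0.30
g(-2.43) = -0.29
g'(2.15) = 0.31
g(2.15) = -0.30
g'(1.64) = 0.83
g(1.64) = -0.56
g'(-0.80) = -24.71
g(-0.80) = 4.98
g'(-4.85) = -0.03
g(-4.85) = -0.06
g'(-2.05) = -0.59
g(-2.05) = -0.45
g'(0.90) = 25.63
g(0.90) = -4.11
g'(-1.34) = -5.87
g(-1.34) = -1.81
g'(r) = 4.27*(6.32*r + 0.8)/(-3.16*r^2 - 0.8*r + 2.24)^2 = (26.9864*r + 3.416)/(3.16*r^2 + 0.8*r - 2.24)^2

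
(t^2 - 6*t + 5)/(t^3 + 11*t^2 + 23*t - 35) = (t - 5)/(t^2 + 12*t + 35)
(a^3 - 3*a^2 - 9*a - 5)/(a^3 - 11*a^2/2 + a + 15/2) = 2*(a + 1)/(2*a - 3)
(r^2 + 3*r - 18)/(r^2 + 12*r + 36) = (r - 3)/(r + 6)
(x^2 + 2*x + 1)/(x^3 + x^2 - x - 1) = 1/(x - 1)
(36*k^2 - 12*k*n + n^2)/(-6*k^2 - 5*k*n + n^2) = (-6*k + n)/(k + n)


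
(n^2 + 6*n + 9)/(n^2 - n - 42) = (n^2 + 6*n + 9)/(n^2 - n - 42)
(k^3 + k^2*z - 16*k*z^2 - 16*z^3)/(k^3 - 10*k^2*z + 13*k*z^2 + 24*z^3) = (k^2 - 16*z^2)/(k^2 - 11*k*z + 24*z^2)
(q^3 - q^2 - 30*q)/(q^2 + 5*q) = q - 6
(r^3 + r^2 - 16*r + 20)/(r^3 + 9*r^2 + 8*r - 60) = (r - 2)/(r + 6)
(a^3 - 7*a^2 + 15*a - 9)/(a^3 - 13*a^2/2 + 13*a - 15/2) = 2*(a - 3)/(2*a - 5)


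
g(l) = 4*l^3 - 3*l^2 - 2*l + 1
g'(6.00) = 394.00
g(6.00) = 745.00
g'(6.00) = 394.00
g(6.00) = 745.00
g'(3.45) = 120.13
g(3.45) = 122.65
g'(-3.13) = 134.34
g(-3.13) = -144.79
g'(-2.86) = 113.32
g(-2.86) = -111.39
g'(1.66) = 21.11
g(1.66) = 7.71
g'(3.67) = 137.61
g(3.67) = 150.98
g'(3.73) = 142.57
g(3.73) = 159.38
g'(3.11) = 95.41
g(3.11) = 86.08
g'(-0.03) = -1.81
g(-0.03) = 1.06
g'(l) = 12*l^2 - 6*l - 2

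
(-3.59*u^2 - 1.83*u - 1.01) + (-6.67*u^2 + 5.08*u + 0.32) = -10.26*u^2 + 3.25*u - 0.69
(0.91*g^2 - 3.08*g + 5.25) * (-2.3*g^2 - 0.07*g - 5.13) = -2.093*g^4 + 7.0203*g^3 - 16.5277*g^2 + 15.4329*g - 26.9325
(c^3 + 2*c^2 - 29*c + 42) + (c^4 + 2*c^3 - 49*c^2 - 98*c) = c^4 + 3*c^3 - 47*c^2 - 127*c + 42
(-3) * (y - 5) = 15 - 3*y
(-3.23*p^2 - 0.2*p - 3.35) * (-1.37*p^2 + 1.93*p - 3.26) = 4.4251*p^4 - 5.9599*p^3 + 14.7333*p^2 - 5.8135*p + 10.921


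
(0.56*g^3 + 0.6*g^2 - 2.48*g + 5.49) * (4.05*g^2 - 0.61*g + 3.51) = 2.268*g^5 + 2.0884*g^4 - 8.4444*g^3 + 25.8533*g^2 - 12.0537*g + 19.2699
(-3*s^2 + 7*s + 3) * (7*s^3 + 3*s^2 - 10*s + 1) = -21*s^5 + 40*s^4 + 72*s^3 - 64*s^2 - 23*s + 3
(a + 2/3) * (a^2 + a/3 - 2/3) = a^3 + a^2 - 4*a/9 - 4/9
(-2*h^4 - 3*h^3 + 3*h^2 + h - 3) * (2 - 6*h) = 12*h^5 + 14*h^4 - 24*h^3 + 20*h - 6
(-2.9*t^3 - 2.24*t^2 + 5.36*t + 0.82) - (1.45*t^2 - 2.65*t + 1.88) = -2.9*t^3 - 3.69*t^2 + 8.01*t - 1.06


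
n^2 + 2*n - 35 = (n - 5)*(n + 7)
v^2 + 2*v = v*(v + 2)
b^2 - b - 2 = (b - 2)*(b + 1)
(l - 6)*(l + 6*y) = l^2 + 6*l*y - 6*l - 36*y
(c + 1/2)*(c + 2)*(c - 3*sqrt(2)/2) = c^3 - 3*sqrt(2)*c^2/2 + 5*c^2/2 - 15*sqrt(2)*c/4 + c - 3*sqrt(2)/2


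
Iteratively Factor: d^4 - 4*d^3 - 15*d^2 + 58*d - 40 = (d - 2)*(d^3 - 2*d^2 - 19*d + 20) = (d - 2)*(d - 1)*(d^2 - d - 20) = (d - 2)*(d - 1)*(d + 4)*(d - 5)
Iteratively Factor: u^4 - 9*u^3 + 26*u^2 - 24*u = (u - 4)*(u^3 - 5*u^2 + 6*u) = u*(u - 4)*(u^2 - 5*u + 6) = u*(u - 4)*(u - 2)*(u - 3)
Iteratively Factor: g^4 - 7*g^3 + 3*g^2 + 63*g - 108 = (g - 3)*(g^3 - 4*g^2 - 9*g + 36) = (g - 4)*(g - 3)*(g^2 - 9) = (g - 4)*(g - 3)*(g + 3)*(g - 3)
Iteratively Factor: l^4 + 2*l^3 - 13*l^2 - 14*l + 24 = (l - 3)*(l^3 + 5*l^2 + 2*l - 8) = (l - 3)*(l + 2)*(l^2 + 3*l - 4) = (l - 3)*(l + 2)*(l + 4)*(l - 1)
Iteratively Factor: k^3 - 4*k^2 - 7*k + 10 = (k - 1)*(k^2 - 3*k - 10) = (k - 5)*(k - 1)*(k + 2)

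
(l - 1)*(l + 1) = l^2 - 1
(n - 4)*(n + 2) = n^2 - 2*n - 8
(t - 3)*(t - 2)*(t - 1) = t^3 - 6*t^2 + 11*t - 6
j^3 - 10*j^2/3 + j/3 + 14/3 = (j - 7/3)*(j - 2)*(j + 1)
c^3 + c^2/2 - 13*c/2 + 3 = (c - 2)*(c - 1/2)*(c + 3)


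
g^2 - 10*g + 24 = (g - 6)*(g - 4)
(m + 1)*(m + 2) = m^2 + 3*m + 2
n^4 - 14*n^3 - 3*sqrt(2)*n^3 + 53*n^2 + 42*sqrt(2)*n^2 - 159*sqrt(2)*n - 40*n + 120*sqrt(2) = (n - 8)*(n - 5)*(n - 1)*(n - 3*sqrt(2))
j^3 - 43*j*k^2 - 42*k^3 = (j - 7*k)*(j + k)*(j + 6*k)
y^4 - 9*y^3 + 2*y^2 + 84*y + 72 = (y - 6)^2*(y + 1)*(y + 2)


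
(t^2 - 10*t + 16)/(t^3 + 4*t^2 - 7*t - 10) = (t - 8)/(t^2 + 6*t + 5)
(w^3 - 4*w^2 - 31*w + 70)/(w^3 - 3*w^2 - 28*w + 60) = (w - 7)/(w - 6)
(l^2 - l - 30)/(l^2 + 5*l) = (l - 6)/l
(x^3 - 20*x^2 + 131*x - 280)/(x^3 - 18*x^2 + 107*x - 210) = (x - 8)/(x - 6)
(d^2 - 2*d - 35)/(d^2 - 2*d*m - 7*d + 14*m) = (d + 5)/(d - 2*m)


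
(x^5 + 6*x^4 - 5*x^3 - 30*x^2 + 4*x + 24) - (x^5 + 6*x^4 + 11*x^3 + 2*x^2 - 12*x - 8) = -16*x^3 - 32*x^2 + 16*x + 32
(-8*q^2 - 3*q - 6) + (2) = -8*q^2 - 3*q - 4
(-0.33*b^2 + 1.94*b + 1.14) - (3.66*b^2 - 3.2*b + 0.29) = -3.99*b^2 + 5.14*b + 0.85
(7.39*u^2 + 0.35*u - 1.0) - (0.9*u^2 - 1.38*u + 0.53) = 6.49*u^2 + 1.73*u - 1.53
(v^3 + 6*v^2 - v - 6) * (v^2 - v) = v^5 + 5*v^4 - 7*v^3 - 5*v^2 + 6*v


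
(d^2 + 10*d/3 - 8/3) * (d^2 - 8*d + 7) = d^4 - 14*d^3/3 - 67*d^2/3 + 134*d/3 - 56/3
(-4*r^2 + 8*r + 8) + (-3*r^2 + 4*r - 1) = -7*r^2 + 12*r + 7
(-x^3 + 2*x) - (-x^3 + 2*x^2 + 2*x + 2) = -2*x^2 - 2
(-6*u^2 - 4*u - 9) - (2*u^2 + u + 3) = -8*u^2 - 5*u - 12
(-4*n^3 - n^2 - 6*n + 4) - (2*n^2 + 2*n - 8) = -4*n^3 - 3*n^2 - 8*n + 12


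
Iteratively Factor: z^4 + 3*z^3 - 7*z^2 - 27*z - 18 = (z + 3)*(z^3 - 7*z - 6) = (z + 2)*(z + 3)*(z^2 - 2*z - 3) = (z - 3)*(z + 2)*(z + 3)*(z + 1)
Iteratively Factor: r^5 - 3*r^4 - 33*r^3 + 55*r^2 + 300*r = (r - 5)*(r^4 + 2*r^3 - 23*r^2 - 60*r) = (r - 5)^2*(r^3 + 7*r^2 + 12*r) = (r - 5)^2*(r + 3)*(r^2 + 4*r) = r*(r - 5)^2*(r + 3)*(r + 4)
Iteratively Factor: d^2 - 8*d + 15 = (d - 5)*(d - 3)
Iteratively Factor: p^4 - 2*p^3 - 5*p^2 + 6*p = (p)*(p^3 - 2*p^2 - 5*p + 6) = p*(p - 1)*(p^2 - p - 6) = p*(p - 1)*(p + 2)*(p - 3)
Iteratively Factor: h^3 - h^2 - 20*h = (h)*(h^2 - h - 20) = h*(h + 4)*(h - 5)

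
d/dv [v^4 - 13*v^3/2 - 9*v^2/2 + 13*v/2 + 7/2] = 4*v^3 - 39*v^2/2 - 9*v + 13/2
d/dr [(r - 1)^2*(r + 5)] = 3*(r - 1)*(r + 3)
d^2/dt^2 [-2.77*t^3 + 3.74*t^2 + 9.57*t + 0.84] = 7.48 - 16.62*t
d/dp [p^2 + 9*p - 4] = 2*p + 9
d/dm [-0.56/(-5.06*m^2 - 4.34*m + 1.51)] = (-5.6672*m - 2.4304)/(5.06*m^2 + 4.34*m - 1.51)^2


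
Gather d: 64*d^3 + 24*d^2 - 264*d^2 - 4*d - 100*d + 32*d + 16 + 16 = 64*d^3 - 240*d^2 - 72*d + 32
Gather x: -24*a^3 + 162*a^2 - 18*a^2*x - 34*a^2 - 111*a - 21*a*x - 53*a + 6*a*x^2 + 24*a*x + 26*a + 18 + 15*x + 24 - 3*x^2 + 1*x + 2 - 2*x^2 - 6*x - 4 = -24*a^3 + 128*a^2 - 138*a + x^2*(6*a - 5) + x*(-18*a^2 + 3*a + 10) + 40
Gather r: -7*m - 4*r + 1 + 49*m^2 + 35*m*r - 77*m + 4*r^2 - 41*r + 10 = 49*m^2 - 84*m + 4*r^2 + r*(35*m - 45) + 11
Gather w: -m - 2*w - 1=-m - 2*w - 1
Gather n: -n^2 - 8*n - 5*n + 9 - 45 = -n^2 - 13*n - 36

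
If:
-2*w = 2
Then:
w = -1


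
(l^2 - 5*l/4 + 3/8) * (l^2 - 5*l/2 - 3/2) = l^4 - 15*l^3/4 + 2*l^2 + 15*l/16 - 9/16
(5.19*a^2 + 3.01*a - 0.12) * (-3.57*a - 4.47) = -18.5283*a^3 - 33.945*a^2 - 13.0263*a + 0.5364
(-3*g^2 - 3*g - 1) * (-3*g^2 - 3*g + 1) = 9*g^4 + 18*g^3 + 9*g^2 - 1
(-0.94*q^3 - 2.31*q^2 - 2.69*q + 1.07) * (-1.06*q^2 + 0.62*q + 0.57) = 0.9964*q^5 + 1.8658*q^4 + 0.8834*q^3 - 4.1187*q^2 - 0.8699*q + 0.6099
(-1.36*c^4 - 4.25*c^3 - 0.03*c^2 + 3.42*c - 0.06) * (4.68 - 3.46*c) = 4.7056*c^5 + 8.3402*c^4 - 19.7862*c^3 - 11.9736*c^2 + 16.2132*c - 0.2808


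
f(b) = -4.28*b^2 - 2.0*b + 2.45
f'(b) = -8.56*b - 2.0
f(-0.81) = 1.26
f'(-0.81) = 4.93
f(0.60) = -0.29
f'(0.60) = -7.14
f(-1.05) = -0.17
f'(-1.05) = 6.99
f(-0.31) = 2.66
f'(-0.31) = 0.65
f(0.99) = -3.72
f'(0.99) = -10.47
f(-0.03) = 2.51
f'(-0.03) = -1.74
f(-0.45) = 2.48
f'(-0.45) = 1.85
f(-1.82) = -8.09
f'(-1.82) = 13.58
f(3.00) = -42.07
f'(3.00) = -27.68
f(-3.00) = -30.07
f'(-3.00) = 23.68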